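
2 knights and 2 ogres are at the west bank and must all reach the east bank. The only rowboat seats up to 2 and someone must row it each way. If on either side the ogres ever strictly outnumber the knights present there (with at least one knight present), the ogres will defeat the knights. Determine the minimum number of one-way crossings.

Counting alone: each trip to the east bank takes at most 2 across and each return brings at least 1 back, so after t trips out (and t−1 returns) at most 2t − (t−1) of the 4 are across; that first reaches 4 at t = 3, so at least 5 crossings are needed.
The plan below uses exactly 5 crossings, so it is optimal:
1. 2 ogres → the east bank.  (the west bank: 2K 0O; the east bank: 0K 2O)
2. 1 ogre ← the west bank.  (the west bank: 2K 1O; the east bank: 0K 1O)
3. 2 knights → the east bank.  (the west bank: 0K 1O; the east bank: 2K 1O)
4. 1 ogre ← the west bank.  (the west bank: 0K 2O; the east bank: 2K 0O)
5. 2 ogres → the east bank.  (the west bank: 0K 0O; the east bank: 2K 2O)

5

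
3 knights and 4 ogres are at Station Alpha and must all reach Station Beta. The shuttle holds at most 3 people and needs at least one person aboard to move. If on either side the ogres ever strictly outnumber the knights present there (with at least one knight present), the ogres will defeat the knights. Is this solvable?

The ogres already outnumber the knights at Station Alpha before anyone moves, so the starting position itself is disallowed.

No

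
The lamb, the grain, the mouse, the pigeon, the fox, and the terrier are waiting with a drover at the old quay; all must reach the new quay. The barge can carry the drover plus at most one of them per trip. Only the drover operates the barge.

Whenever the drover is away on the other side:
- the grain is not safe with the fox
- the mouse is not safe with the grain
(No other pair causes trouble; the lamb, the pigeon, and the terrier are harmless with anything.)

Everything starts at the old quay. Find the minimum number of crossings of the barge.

13

Counting alone: the drover can take at most 1 across per trip to the new quay, so moving all 6 needs at least 6 loaded trips out, with a return between consecutive ones — at least 11 crossings.
The safety rule pushes this higher. Following every safe sequence of crossings, the most of the 6 that can be at the new quay as the barge arrives there on crossing 11 is 5 — never all 6.
So no plan with fewer than 13 crossings exists, and this one achieves 13:
1. Drover goes to the new quay with the grain.  [the old quay: the fox, the lamb, the mouse, the pigeon, the terrier | the new quay: the grain]
2. Drover goes back to the old quay alone.  [the old quay: the fox, the lamb, the mouse, the pigeon, the terrier | the new quay: the grain]
3. Drover goes to the new quay with the lamb.  [the old quay: the fox, the mouse, the pigeon, the terrier | the new quay: the grain, the lamb]
4. Drover goes back to the old quay alone.  [the old quay: the fox, the mouse, the pigeon, the terrier | the new quay: the grain, the lamb]
5. Drover goes to the new quay with the mouse.  [the old quay: the fox, the pigeon, the terrier | the new quay: the grain, the lamb, the mouse]
6. Drover goes back to the old quay with the grain.  [the old quay: the fox, the grain, the pigeon, the terrier | the new quay: the lamb, the mouse]
7. Drover goes to the new quay with the fox.  [the old quay: the grain, the pigeon, the terrier | the new quay: the fox, the lamb, the mouse]
8. Drover goes back to the old quay alone.  [the old quay: the grain, the pigeon, the terrier | the new quay: the fox, the lamb, the mouse]
9. Drover goes to the new quay with the pigeon.  [the old quay: the grain, the terrier | the new quay: the fox, the lamb, the mouse, the pigeon]
10. Drover goes back to the old quay alone.  [the old quay: the grain, the terrier | the new quay: the fox, the lamb, the mouse, the pigeon]
11. Drover goes to the new quay with the terrier.  [the old quay: the grain | the new quay: the fox, the lamb, the mouse, the pigeon, the terrier]
12. Drover goes back to the old quay alone.  [the old quay: the grain | the new quay: the fox, the lamb, the mouse, the pigeon, the terrier]
13. Drover goes to the new quay with the grain.  [the old quay: — | the new quay: the fox, the grain, the lamb, the mouse, the pigeon, the terrier]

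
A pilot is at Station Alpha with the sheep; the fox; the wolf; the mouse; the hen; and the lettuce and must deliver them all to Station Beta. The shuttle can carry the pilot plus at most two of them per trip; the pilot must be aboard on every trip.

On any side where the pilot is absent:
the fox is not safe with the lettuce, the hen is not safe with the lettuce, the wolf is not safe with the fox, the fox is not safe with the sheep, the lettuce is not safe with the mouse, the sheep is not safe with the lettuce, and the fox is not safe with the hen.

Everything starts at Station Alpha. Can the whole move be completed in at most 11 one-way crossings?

Yes

Yes — this plan uses 9 crossings (≤ 11):
1. Pilot goes to Station Beta with the fox and the lettuce.  [Station Alpha: the hen, the mouse, the sheep, the wolf | Station Beta: the fox, the lettuce]
2. Pilot goes back to Station Alpha with the fox.  [Station Alpha: the fox, the hen, the mouse, the sheep, the wolf | Station Beta: the lettuce]
3. Pilot goes to Station Beta with the fox and the wolf.  [Station Alpha: the hen, the mouse, the sheep | Station Beta: the fox, the lettuce, the wolf]
4. Pilot goes back to Station Alpha with the fox.  [Station Alpha: the fox, the hen, the mouse, the sheep | Station Beta: the lettuce, the wolf]
5. Pilot goes to Station Beta with the hen and the sheep.  [Station Alpha: the fox, the mouse | Station Beta: the hen, the lettuce, the sheep, the wolf]
6. Pilot goes back to Station Alpha with the lettuce.  [Station Alpha: the fox, the lettuce, the mouse | Station Beta: the hen, the sheep, the wolf]
7. Pilot goes to Station Beta with the fox and the mouse.  [Station Alpha: the lettuce | Station Beta: the fox, the hen, the mouse, the sheep, the wolf]
8. Pilot goes back to Station Alpha with the fox.  [Station Alpha: the fox, the lettuce | Station Beta: the hen, the mouse, the sheep, the wolf]
9. Pilot goes to Station Beta with the fox and the lettuce.  [Station Alpha: — | Station Beta: the fox, the hen, the lettuce, the mouse, the sheep, the wolf]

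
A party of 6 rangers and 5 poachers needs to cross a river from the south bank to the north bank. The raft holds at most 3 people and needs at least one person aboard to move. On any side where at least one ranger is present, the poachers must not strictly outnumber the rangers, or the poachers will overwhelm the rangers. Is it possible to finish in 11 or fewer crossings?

Yes — this plan uses 9 crossings (≤ 11):
1. 3 poachers → the north bank.  (the south bank: 6R 2P; the north bank: 0R 3P)
2. 1 poacher ← the south bank.  (the south bank: 6R 3P; the north bank: 0R 2P)
3. 3 rangers → the north bank.  (the south bank: 3R 3P; the north bank: 3R 2P)
4. 1 ranger ← the south bank.  (the south bank: 4R 3P; the north bank: 2R 2P)
5. 2 rangers and 1 poacher → the north bank.  (the south bank: 2R 2P; the north bank: 4R 3P)
6. 1 ranger ← the south bank.  (the south bank: 3R 2P; the north bank: 3R 3P)
7. 2 rangers and 1 poacher → the north bank.  (the south bank: 1R 1P; the north bank: 5R 4P)
8. 1 ranger ← the south bank.  (the south bank: 2R 1P; the north bank: 4R 4P)
9. 2 rangers and 1 poacher → the north bank.  (the south bank: 0R 0P; the north bank: 6R 5P)

Yes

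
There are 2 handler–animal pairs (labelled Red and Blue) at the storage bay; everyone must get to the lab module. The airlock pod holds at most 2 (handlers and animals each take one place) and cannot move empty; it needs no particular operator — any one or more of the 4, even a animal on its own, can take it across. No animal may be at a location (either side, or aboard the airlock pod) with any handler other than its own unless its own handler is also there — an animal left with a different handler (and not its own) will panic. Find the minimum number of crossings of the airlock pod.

5

Counting alone: each trip to the lab module takes at most 2 across and each return brings at least 1 back, so after t trips out (and t−1 returns) at most 2t − (t−1) of the 4 are across; that first reaches 4 at t = 3, so at least 5 crossings are needed.
The plan below uses exactly 5 crossings, so it is optimal:
1. animal Red and handler Red cross → the lab module.
2. handler Red crosses ← the storage bay.
3. handler Blue and handler Red cross → the lab module.
4. handler Blue crosses ← the storage bay.
5. animal Blue and handler Blue cross → the lab module.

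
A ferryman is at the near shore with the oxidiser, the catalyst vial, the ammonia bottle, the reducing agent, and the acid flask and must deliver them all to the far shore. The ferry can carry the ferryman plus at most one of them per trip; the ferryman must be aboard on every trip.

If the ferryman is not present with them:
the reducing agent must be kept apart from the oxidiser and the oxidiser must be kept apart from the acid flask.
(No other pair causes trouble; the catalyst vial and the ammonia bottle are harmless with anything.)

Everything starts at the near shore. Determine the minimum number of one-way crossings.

Counting alone: the ferryman can take at most 1 across per trip to the far shore, so moving all 5 needs at least 5 loaded trips out, with a return between consecutive ones — at least 9 crossings.
The safety rule pushes this higher. Following every safe sequence of crossings, the most of the 5 that can be at the far shore as the ferry arrives there on crossing 9 is 4 — never all 5.
So no plan with fewer than 11 crossings exists, and this one achieves 11:
1. Ferryman goes to the far shore with the oxidiser.
2. Ferryman goes back to the near shore alone.
3. Ferryman goes to the far shore with the catalyst vial.
4. Ferryman goes back to the near shore alone.
5. Ferryman goes to the far shore with the ammonia bottle.
6. Ferryman goes back to the near shore alone.
7. Ferryman goes to the far shore with the reducing agent.
8. Ferryman goes back to the near shore with the oxidiser.
9. Ferryman goes to the far shore with the acid flask.
10. Ferryman goes back to the near shore alone.
11. Ferryman goes to the far shore with the oxidiser.

11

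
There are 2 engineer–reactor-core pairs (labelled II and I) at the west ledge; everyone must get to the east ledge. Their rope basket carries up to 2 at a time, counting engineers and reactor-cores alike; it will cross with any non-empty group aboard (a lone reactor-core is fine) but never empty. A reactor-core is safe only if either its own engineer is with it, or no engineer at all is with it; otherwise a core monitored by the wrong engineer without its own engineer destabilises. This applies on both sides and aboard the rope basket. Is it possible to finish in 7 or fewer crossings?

Yes

Yes — this plan uses 5 crossings (≤ 7):
1. engineer II and reactor-core II cross → the east ledge.
2. engineer II crosses ← the west ledge.
3. engineer I and engineer II cross → the east ledge.
4. engineer I crosses ← the west ledge.
5. engineer I and reactor-core I cross → the east ledge.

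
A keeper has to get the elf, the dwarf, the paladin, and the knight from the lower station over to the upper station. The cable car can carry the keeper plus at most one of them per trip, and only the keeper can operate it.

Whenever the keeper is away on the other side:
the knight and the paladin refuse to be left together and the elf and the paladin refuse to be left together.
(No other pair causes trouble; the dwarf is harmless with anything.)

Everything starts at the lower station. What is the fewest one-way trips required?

Counting alone: the keeper can take at most 1 across per trip to the upper station, so moving all 4 needs at least 4 loaded trips out, with a return between consecutive ones — at least 7 crossings.
The safety rule pushes this higher. Following every safe sequence of crossings, the most of the 4 that can be at the upper station as the cable car arrives there on crossing 7 is 3 — never all 4.
So no plan with fewer than 9 crossings exists, and this one achieves 9:
1. Keeper goes to the upper station with the paladin.
2. Keeper goes back to the lower station alone.
3. Keeper goes to the upper station with the elf.
4. Keeper goes back to the lower station with the paladin.
5. Keeper goes to the upper station with the knight.
6. Keeper goes back to the lower station alone.
7. Keeper goes to the upper station with the dwarf.
8. Keeper goes back to the lower station alone.
9. Keeper goes to the upper station with the paladin.

9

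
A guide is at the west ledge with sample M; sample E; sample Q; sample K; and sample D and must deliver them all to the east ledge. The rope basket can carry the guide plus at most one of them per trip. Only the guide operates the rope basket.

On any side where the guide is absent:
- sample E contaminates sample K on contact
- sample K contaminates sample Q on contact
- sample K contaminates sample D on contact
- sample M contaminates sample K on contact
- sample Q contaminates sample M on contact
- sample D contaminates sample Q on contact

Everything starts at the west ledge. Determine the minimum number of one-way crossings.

Whatever the first load, the items left behind include a forbidden pair without the guide. No opening move is safe, so no plan exists.

impossible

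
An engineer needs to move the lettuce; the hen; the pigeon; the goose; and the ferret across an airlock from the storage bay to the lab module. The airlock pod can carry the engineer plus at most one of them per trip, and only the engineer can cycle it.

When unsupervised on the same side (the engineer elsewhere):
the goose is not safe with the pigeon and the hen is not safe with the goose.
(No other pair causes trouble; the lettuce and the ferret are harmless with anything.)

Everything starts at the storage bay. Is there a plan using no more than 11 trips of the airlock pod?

Yes — this plan uses 11 crossings (≤ 11):
1. Engineer goes to the lab module with the goose.
2. Engineer goes back to the storage bay alone.
3. Engineer goes to the lab module with the lettuce.
4. Engineer goes back to the storage bay alone.
5. Engineer goes to the lab module with the hen.
6. Engineer goes back to the storage bay with the goose.
7. Engineer goes to the lab module with the pigeon.
8. Engineer goes back to the storage bay alone.
9. Engineer goes to the lab module with the ferret.
10. Engineer goes back to the storage bay alone.
11. Engineer goes to the lab module with the goose.

Yes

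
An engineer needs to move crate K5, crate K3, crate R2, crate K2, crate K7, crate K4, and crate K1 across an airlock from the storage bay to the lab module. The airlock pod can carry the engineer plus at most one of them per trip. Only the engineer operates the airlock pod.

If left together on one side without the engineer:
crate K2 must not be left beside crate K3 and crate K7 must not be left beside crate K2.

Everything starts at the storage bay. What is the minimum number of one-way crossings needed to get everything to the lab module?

Counting alone: the engineer can take at most 1 across per trip to the lab module, so moving all 7 needs at least 7 loaded trips out, with a return between consecutive ones — at least 13 crossings.
The safety rule pushes this higher. Following every safe sequence of crossings, the most of the 7 that can be at the lab module as the airlock pod arrives there on crossing 13 is 6 — never all 7.
So no plan with fewer than 15 crossings exists, and this one achieves 15:
1. Engineer goes to the lab module with crate K2.  [the storage bay: crate K1, crate K3, crate K4, crate K5, crate K7, crate R2 | the lab module: crate K2]
2. Engineer goes back to the storage bay alone.  [the storage bay: crate K1, crate K3, crate K4, crate K5, crate K7, crate R2 | the lab module: crate K2]
3. Engineer goes to the lab module with crate K5.  [the storage bay: crate K1, crate K3, crate K4, crate K7, crate R2 | the lab module: crate K2, crate K5]
4. Engineer goes back to the storage bay alone.  [the storage bay: crate K1, crate K3, crate K4, crate K7, crate R2 | the lab module: crate K2, crate K5]
5. Engineer goes to the lab module with crate K3.  [the storage bay: crate K1, crate K4, crate K7, crate R2 | the lab module: crate K2, crate K3, crate K5]
6. Engineer goes back to the storage bay with crate K2.  [the storage bay: crate K1, crate K2, crate K4, crate K7, crate R2 | the lab module: crate K3, crate K5]
7. Engineer goes to the lab module with crate K7.  [the storage bay: crate K1, crate K2, crate K4, crate R2 | the lab module: crate K3, crate K5, crate K7]
8. Engineer goes back to the storage bay alone.  [the storage bay: crate K1, crate K2, crate K4, crate R2 | the lab module: crate K3, crate K5, crate K7]
9. Engineer goes to the lab module with crate R2.  [the storage bay: crate K1, crate K2, crate K4 | the lab module: crate K3, crate K5, crate K7, crate R2]
10. Engineer goes back to the storage bay alone.  [the storage bay: crate K1, crate K2, crate K4 | the lab module: crate K3, crate K5, crate K7, crate R2]
11. Engineer goes to the lab module with crate K4.  [the storage bay: crate K1, crate K2 | the lab module: crate K3, crate K4, crate K5, crate K7, crate R2]
12. Engineer goes back to the storage bay alone.  [the storage bay: crate K1, crate K2 | the lab module: crate K3, crate K4, crate K5, crate K7, crate R2]
13. Engineer goes to the lab module with crate K1.  [the storage bay: crate K2 | the lab module: crate K1, crate K3, crate K4, crate K5, crate K7, crate R2]
14. Engineer goes back to the storage bay alone.  [the storage bay: crate K2 | the lab module: crate K1, crate K3, crate K4, crate K5, crate K7, crate R2]
15. Engineer goes to the lab module with crate K2.  [the storage bay: — | the lab module: crate K1, crate K2, crate K3, crate K4, crate K5, crate K7, crate R2]

15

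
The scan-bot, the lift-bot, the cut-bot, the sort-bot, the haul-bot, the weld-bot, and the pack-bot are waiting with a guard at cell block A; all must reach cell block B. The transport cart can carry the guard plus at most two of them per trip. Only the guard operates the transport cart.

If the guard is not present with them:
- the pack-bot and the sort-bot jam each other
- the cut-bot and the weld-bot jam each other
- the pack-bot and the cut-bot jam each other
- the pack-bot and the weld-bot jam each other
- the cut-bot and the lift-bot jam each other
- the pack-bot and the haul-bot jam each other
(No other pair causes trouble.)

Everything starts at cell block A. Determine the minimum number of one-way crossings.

Counting alone: the guard can take at most 2 across per trip to cell block B, so moving all 7 needs at least 4 loaded trips out, with a return between consecutive ones — at least 7 crossings.
The safety rule pushes this higher. Following every safe sequence of crossings, the most of the 7 that can be at cell block B as the transport cart arrives there on crossings 7, 9 is 5, 6 respectively — never all 7.
So no plan with fewer than 11 crossings exists, and this one achieves 11:
1. Guard goes to cell block B with the cut-bot and the pack-bot.
2. Guard goes back to cell block A with the cut-bot.
3. Guard goes to cell block B with the cut-bot and the scan-bot.
4. Guard goes back to cell block A with the cut-bot.
5. Guard goes to cell block B with the cut-bot and the lift-bot.
6. Guard goes back to cell block A with the cut-bot.
7. Guard goes to cell block B with the sort-bot and the weld-bot.
8. Guard goes back to cell block A with the pack-bot.
9. Guard goes to cell block B with the cut-bot and the haul-bot.
10. Guard goes back to cell block A with the cut-bot.
11. Guard goes to cell block B with the cut-bot and the pack-bot.

11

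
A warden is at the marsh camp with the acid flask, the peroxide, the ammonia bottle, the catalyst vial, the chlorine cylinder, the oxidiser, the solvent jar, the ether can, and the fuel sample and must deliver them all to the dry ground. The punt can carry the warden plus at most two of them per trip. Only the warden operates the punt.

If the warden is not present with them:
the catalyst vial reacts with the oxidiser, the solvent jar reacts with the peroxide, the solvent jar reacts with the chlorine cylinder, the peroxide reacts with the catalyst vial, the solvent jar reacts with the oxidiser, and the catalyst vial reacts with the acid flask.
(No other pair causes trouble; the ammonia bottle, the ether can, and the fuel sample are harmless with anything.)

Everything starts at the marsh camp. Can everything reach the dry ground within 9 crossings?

Counting alone: the warden can take at most 2 across per trip to the dry ground, so moving all 9 needs at least 5 loaded trips out, with a return between consecutive ones — at least 9 crossings.
The safety rule pushes this higher. Following every safe sequence of crossings, the most of the 9 that can be at the dry ground as the punt arrives there on crossing 9 is 8 — never all 9.
So the move cannot be finished within 9 crossings. (The shortest complete plan takes 11:)
1. Warden goes to the dry ground with the catalyst vial and the solvent jar.  [the marsh camp: the acid flask, the ammonia bottle, the chlorine cylinder, the ether can, the fuel sample, the oxidiser, the peroxide | the dry ground: the catalyst vial, the solvent jar]
2. Warden goes back to the marsh camp alone.  [the marsh camp: the acid flask, the ammonia bottle, the chlorine cylinder, the ether can, the fuel sample, the oxidiser, the peroxide | the dry ground: the catalyst vial, the solvent jar]
3. Warden goes to the dry ground with the acid flask.  [the marsh camp: the ammonia bottle, the chlorine cylinder, the ether can, the fuel sample, the oxidiser, the peroxide | the dry ground: the acid flask, the catalyst vial, the solvent jar]
4. Warden goes back to the marsh camp with the catalyst vial.  [the marsh camp: the ammonia bottle, the catalyst vial, the chlorine cylinder, the ether can, the fuel sample, the oxidiser, the peroxide | the dry ground: the acid flask, the solvent jar]
5. Warden goes to the dry ground with the oxidiser and the peroxide.  [the marsh camp: the ammonia bottle, the catalyst vial, the chlorine cylinder, the ether can, the fuel sample | the dry ground: the acid flask, the oxidiser, the peroxide, the solvent jar]
6. Warden goes back to the marsh camp with the solvent jar.  [the marsh camp: the ammonia bottle, the catalyst vial, the chlorine cylinder, the ether can, the fuel sample, the solvent jar | the dry ground: the acid flask, the oxidiser, the peroxide]
7. Warden goes to the dry ground with the ammonia bottle and the chlorine cylinder.  [the marsh camp: the catalyst vial, the ether can, the fuel sample, the solvent jar | the dry ground: the acid flask, the ammonia bottle, the chlorine cylinder, the oxidiser, the peroxide]
8. Warden goes back to the marsh camp alone.  [the marsh camp: the catalyst vial, the ether can, the fuel sample, the solvent jar | the dry ground: the acid flask, the ammonia bottle, the chlorine cylinder, the oxidiser, the peroxide]
9. Warden goes to the dry ground with the ether can and the fuel sample.  [the marsh camp: the catalyst vial, the solvent jar | the dry ground: the acid flask, the ammonia bottle, the chlorine cylinder, the ether can, the fuel sample, the oxidiser, the peroxide]
10. Warden goes back to the marsh camp alone.  [the marsh camp: the catalyst vial, the solvent jar | the dry ground: the acid flask, the ammonia bottle, the chlorine cylinder, the ether can, the fuel sample, the oxidiser, the peroxide]
11. Warden goes to the dry ground with the catalyst vial and the solvent jar.  [the marsh camp: — | the dry ground: the acid flask, the ammonia bottle, the catalyst vial, the chlorine cylinder, the ether can, the fuel sample, the oxidiser, the peroxide, the solvent jar]

No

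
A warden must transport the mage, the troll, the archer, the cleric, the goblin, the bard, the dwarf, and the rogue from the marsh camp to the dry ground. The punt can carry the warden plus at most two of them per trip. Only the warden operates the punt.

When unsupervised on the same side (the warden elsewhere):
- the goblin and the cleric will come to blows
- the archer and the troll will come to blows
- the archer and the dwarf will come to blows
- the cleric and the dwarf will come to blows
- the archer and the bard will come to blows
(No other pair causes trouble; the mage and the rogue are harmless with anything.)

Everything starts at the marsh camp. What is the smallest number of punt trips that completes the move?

Counting alone: the warden can take at most 2 across per trip to the dry ground, so moving all 8 needs at least 4 loaded trips out, with a return between consecutive ones — at least 7 crossings.
The safety rule pushes this higher. Following every safe sequence of crossings, the most of the 8 that can be at the dry ground as the punt arrives there on crossing 7 is 7 — never all 8.
So no plan with fewer than 9 crossings exists, and this one achieves 9:
1. Warden goes to the dry ground with the archer and the cleric.  [the marsh camp: the bard, the dwarf, the goblin, the mage, the rogue, the troll | the dry ground: the archer, the cleric]
2. Warden goes back to the marsh camp alone.  [the marsh camp: the bard, the dwarf, the goblin, the mage, the rogue, the troll | the dry ground: the archer, the cleric]
3. Warden goes to the dry ground with the mage and the troll.  [the marsh camp: the bard, the dwarf, the goblin, the rogue | the dry ground: the archer, the cleric, the mage, the troll]
4. Warden goes back to the marsh camp with the archer.  [the marsh camp: the archer, the bard, the dwarf, the goblin, the rogue | the dry ground: the cleric, the mage, the troll]
5. Warden goes to the dry ground with the bard and the dwarf.  [the marsh camp: the archer, the goblin, the rogue | the dry ground: the bard, the cleric, the dwarf, the mage, the troll]
6. Warden goes back to the marsh camp with the cleric.  [the marsh camp: the archer, the cleric, the goblin, the rogue | the dry ground: the bard, the dwarf, the mage, the troll]
7. Warden goes to the dry ground with the goblin and the rogue.  [the marsh camp: the archer, the cleric | the dry ground: the bard, the dwarf, the goblin, the mage, the rogue, the troll]
8. Warden goes back to the marsh camp alone.  [the marsh camp: the archer, the cleric | the dry ground: the bard, the dwarf, the goblin, the mage, the rogue, the troll]
9. Warden goes to the dry ground with the archer and the cleric.  [the marsh camp: — | the dry ground: the archer, the bard, the cleric, the dwarf, the goblin, the mage, the rogue, the troll]

9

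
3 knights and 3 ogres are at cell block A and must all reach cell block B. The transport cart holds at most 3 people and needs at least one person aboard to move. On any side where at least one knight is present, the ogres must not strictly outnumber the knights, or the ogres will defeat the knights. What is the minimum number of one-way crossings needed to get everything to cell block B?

Counting alone: each trip to cell block B takes at most 3 across and each return brings at least 1 back, so after t trips out (and t−1 returns) at most 3t − (t−1) of the 6 are across; that first reaches 6 at t = 3, so at least 5 crossings are needed.
The plan below uses exactly 5 crossings, so it is optimal:
1. 2 ogres → cell block B.  (cell block A: 3K 1O; cell block B: 0K 2O)
2. 1 ogre ← cell block A.  (cell block A: 3K 2O; cell block B: 0K 1O)
3. 3 knights → cell block B.  (cell block A: 0K 2O; cell block B: 3K 1O)
4. 1 ogre ← cell block A.  (cell block A: 0K 3O; cell block B: 3K 0O)
5. 3 ogres → cell block B.  (cell block A: 0K 0O; cell block B: 3K 3O)

5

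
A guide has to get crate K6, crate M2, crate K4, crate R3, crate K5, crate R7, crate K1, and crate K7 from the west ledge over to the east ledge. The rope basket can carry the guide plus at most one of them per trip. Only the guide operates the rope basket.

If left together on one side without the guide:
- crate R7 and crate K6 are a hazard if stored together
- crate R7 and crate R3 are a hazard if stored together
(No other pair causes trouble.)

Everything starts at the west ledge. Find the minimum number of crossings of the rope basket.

Counting alone: the guide can take at most 1 across per trip to the east ledge, so moving all 8 needs at least 8 loaded trips out, with a return between consecutive ones — at least 15 crossings.
The safety rule pushes this higher. Following every safe sequence of crossings, the most of the 8 that can be at the east ledge as the rope basket arrives there on crossing 15 is 7 — never all 8.
So no plan with fewer than 17 crossings exists, and this one achieves 17:
1. Guide goes to the east ledge with crate R7.  [the west ledge: crate K1, crate K4, crate K5, crate K6, crate K7, crate M2, crate R3 | the east ledge: crate R7]
2. Guide goes back to the west ledge alone.  [the west ledge: crate K1, crate K4, crate K5, crate K6, crate K7, crate M2, crate R3 | the east ledge: crate R7]
3. Guide goes to the east ledge with crate K6.  [the west ledge: crate K1, crate K4, crate K5, crate K7, crate M2, crate R3 | the east ledge: crate K6, crate R7]
4. Guide goes back to the west ledge with crate R7.  [the west ledge: crate K1, crate K4, crate K5, crate K7, crate M2, crate R3, crate R7 | the east ledge: crate K6]
5. Guide goes to the east ledge with crate R3.  [the west ledge: crate K1, crate K4, crate K5, crate K7, crate M2, crate R7 | the east ledge: crate K6, crate R3]
6. Guide goes back to the west ledge alone.  [the west ledge: crate K1, crate K4, crate K5, crate K7, crate M2, crate R7 | the east ledge: crate K6, crate R3]
7. Guide goes to the east ledge with crate M2.  [the west ledge: crate K1, crate K4, crate K5, crate K7, crate R7 | the east ledge: crate K6, crate M2, crate R3]
8. Guide goes back to the west ledge alone.  [the west ledge: crate K1, crate K4, crate K5, crate K7, crate R7 | the east ledge: crate K6, crate M2, crate R3]
9. Guide goes to the east ledge with crate K4.  [the west ledge: crate K1, crate K5, crate K7, crate R7 | the east ledge: crate K4, crate K6, crate M2, crate R3]
10. Guide goes back to the west ledge alone.  [the west ledge: crate K1, crate K5, crate K7, crate R7 | the east ledge: crate K4, crate K6, crate M2, crate R3]
11. Guide goes to the east ledge with crate K5.  [the west ledge: crate K1, crate K7, crate R7 | the east ledge: crate K4, crate K5, crate K6, crate M2, crate R3]
12. Guide goes back to the west ledge alone.  [the west ledge: crate K1, crate K7, crate R7 | the east ledge: crate K4, crate K5, crate K6, crate M2, crate R3]
13. Guide goes to the east ledge with crate K1.  [the west ledge: crate K7, crate R7 | the east ledge: crate K1, crate K4, crate K5, crate K6, crate M2, crate R3]
14. Guide goes back to the west ledge alone.  [the west ledge: crate K7, crate R7 | the east ledge: crate K1, crate K4, crate K5, crate K6, crate M2, crate R3]
15. Guide goes to the east ledge with crate K7.  [the west ledge: crate R7 | the east ledge: crate K1, crate K4, crate K5, crate K6, crate K7, crate M2, crate R3]
16. Guide goes back to the west ledge alone.  [the west ledge: crate R7 | the east ledge: crate K1, crate K4, crate K5, crate K6, crate K7, crate M2, crate R3]
17. Guide goes to the east ledge with crate R7.  [the west ledge: — | the east ledge: crate K1, crate K4, crate K5, crate K6, crate K7, crate M2, crate R3, crate R7]

17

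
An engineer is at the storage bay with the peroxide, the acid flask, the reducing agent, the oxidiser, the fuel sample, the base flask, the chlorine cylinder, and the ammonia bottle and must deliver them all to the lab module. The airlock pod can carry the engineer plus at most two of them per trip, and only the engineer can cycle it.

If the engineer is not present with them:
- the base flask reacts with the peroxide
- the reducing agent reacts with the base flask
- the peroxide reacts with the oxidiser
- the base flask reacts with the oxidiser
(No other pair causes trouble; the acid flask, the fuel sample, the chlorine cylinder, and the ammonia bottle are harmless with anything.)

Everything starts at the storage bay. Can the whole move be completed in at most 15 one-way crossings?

Yes

Yes — this plan uses 13 crossings (≤ 15):
1. Engineer goes to the lab module with the base flask and the peroxide.  [the storage bay: the acid flask, the ammonia bottle, the chlorine cylinder, the fuel sample, the oxidiser, the reducing agent | the lab module: the base flask, the peroxide]
2. Engineer goes back to the storage bay with the peroxide.  [the storage bay: the acid flask, the ammonia bottle, the chlorine cylinder, the fuel sample, the oxidiser, the peroxide, the reducing agent | the lab module: the base flask]
3. Engineer goes to the lab module with the acid flask and the peroxide.  [the storage bay: the ammonia bottle, the chlorine cylinder, the fuel sample, the oxidiser, the reducing agent | the lab module: the acid flask, the base flask, the peroxide]
4. Engineer goes back to the storage bay with the peroxide.  [the storage bay: the ammonia bottle, the chlorine cylinder, the fuel sample, the oxidiser, the peroxide, the reducing agent | the lab module: the acid flask, the base flask]
5. Engineer goes to the lab module with the peroxide and the reducing agent.  [the storage bay: the ammonia bottle, the chlorine cylinder, the fuel sample, the oxidiser | the lab module: the acid flask, the base flask, the peroxide, the reducing agent]
6. Engineer goes back to the storage bay with the base flask.  [the storage bay: the ammonia bottle, the base flask, the chlorine cylinder, the fuel sample, the oxidiser | the lab module: the acid flask, the peroxide, the reducing agent]
7. Engineer goes to the lab module with the fuel sample and the oxidiser.  [the storage bay: the ammonia bottle, the base flask, the chlorine cylinder | the lab module: the acid flask, the fuel sample, the oxidiser, the peroxide, the reducing agent]
8. Engineer goes back to the storage bay with the peroxide.  [the storage bay: the ammonia bottle, the base flask, the chlorine cylinder, the peroxide | the lab module: the acid flask, the fuel sample, the oxidiser, the reducing agent]
9. Engineer goes to the lab module with the chlorine cylinder and the peroxide.  [the storage bay: the ammonia bottle, the base flask | the lab module: the acid flask, the chlorine cylinder, the fuel sample, the oxidiser, the peroxide, the reducing agent]
10. Engineer goes back to the storage bay with the peroxide.  [the storage bay: the ammonia bottle, the base flask, the peroxide | the lab module: the acid flask, the chlorine cylinder, the fuel sample, the oxidiser, the reducing agent]
11. Engineer goes to the lab module with the ammonia bottle and the peroxide.  [the storage bay: the base flask | the lab module: the acid flask, the ammonia bottle, the chlorine cylinder, the fuel sample, the oxidiser, the peroxide, the reducing agent]
12. Engineer goes back to the storage bay with the peroxide.  [the storage bay: the base flask, the peroxide | the lab module: the acid flask, the ammonia bottle, the chlorine cylinder, the fuel sample, the oxidiser, the reducing agent]
13. Engineer goes to the lab module with the base flask and the peroxide.  [the storage bay: — | the lab module: the acid flask, the ammonia bottle, the base flask, the chlorine cylinder, the fuel sample, the oxidiser, the peroxide, the reducing agent]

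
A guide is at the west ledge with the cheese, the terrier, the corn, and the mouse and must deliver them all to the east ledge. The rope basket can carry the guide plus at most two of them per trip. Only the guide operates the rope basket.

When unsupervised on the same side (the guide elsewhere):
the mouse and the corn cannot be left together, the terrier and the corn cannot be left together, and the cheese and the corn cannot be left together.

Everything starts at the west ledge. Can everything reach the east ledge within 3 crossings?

No

Counting alone: the guide can take at most 2 across per trip to the east ledge, so moving all 4 needs at least 2 loaded trips out, with a return between consecutive ones — at least 3 crossings.
The safety rule pushes this higher. Following every safe sequence of crossings, the most of the 4 that can be at the east ledge as the rope basket arrives there on crossing 3 is 3 — never all 4.
So the move cannot be finished within 3 crossings. (The shortest complete plan takes 5:)
1. Guide goes to the east ledge with the corn.
2. Guide goes back to the west ledge alone.
3. Guide goes to the east ledge with the cheese and the terrier.
4. Guide goes back to the west ledge with the corn.
5. Guide goes to the east ledge with the corn and the mouse.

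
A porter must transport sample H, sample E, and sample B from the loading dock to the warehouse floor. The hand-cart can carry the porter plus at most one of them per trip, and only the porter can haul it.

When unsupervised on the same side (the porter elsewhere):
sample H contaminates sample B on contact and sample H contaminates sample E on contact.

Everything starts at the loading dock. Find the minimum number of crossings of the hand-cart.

7

Counting alone: the porter can take at most 1 across per trip to the warehouse floor, so moving all 3 needs at least 3 loaded trips out, with a return between consecutive ones — at least 5 crossings.
The safety rule pushes this higher. Following every safe sequence of crossings, the most of the 3 that can be at the warehouse floor as the hand-cart arrives there on crossing 5 is 2 — never all 3.
So no plan with fewer than 7 crossings exists, and this one achieves 7:
1. Porter goes to the warehouse floor with sample H.
2. Porter goes back to the loading dock alone.
3. Porter goes to the warehouse floor with sample E.
4. Porter goes back to the loading dock with sample H.
5. Porter goes to the warehouse floor with sample B.
6. Porter goes back to the loading dock alone.
7. Porter goes to the warehouse floor with sample H.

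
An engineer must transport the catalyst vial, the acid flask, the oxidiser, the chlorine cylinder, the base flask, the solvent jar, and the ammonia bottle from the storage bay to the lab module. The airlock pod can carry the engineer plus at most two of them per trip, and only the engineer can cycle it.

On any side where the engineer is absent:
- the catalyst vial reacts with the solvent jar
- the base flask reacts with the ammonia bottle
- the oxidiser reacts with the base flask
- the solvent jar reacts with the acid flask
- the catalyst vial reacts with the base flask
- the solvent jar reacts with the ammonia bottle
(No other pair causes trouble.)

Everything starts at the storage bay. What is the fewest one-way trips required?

9

Counting alone: the engineer can take at most 2 across per trip to the lab module, so moving all 7 needs at least 4 loaded trips out, with a return between consecutive ones — at least 7 crossings.
The safety rule pushes this higher. Following every safe sequence of crossings, the most of the 7 that can be at the lab module as the airlock pod arrives there on crossing 7 is 6 — never all 7.
So no plan with fewer than 9 crossings exists, and this one achieves 9:
1. Engineer goes to the lab module with the base flask and the solvent jar.  [the storage bay: the acid flask, the ammonia bottle, the catalyst vial, the chlorine cylinder, the oxidiser | the lab module: the base flask, the solvent jar]
2. Engineer goes back to the storage bay alone.  [the storage bay: the acid flask, the ammonia bottle, the catalyst vial, the chlorine cylinder, the oxidiser | the lab module: the base flask, the solvent jar]
3. Engineer goes to the lab module with the acid flask.  [the storage bay: the ammonia bottle, the catalyst vial, the chlorine cylinder, the oxidiser | the lab module: the acid flask, the base flask, the solvent jar]
4. Engineer goes back to the storage bay with the solvent jar.  [the storage bay: the ammonia bottle, the catalyst vial, the chlorine cylinder, the oxidiser, the solvent jar | the lab module: the acid flask, the base flask]
5. Engineer goes to the lab module with the ammonia bottle and the catalyst vial.  [the storage bay: the chlorine cylinder, the oxidiser, the solvent jar | the lab module: the acid flask, the ammonia bottle, the base flask, the catalyst vial]
6. Engineer goes back to the storage bay with the base flask.  [the storage bay: the base flask, the chlorine cylinder, the oxidiser, the solvent jar | the lab module: the acid flask, the ammonia bottle, the catalyst vial]
7. Engineer goes to the lab module with the chlorine cylinder and the oxidiser.  [the storage bay: the base flask, the solvent jar | the lab module: the acid flask, the ammonia bottle, the catalyst vial, the chlorine cylinder, the oxidiser]
8. Engineer goes back to the storage bay alone.  [the storage bay: the base flask, the solvent jar | the lab module: the acid flask, the ammonia bottle, the catalyst vial, the chlorine cylinder, the oxidiser]
9. Engineer goes to the lab module with the base flask and the solvent jar.  [the storage bay: — | the lab module: the acid flask, the ammonia bottle, the base flask, the catalyst vial, the chlorine cylinder, the oxidiser, the solvent jar]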